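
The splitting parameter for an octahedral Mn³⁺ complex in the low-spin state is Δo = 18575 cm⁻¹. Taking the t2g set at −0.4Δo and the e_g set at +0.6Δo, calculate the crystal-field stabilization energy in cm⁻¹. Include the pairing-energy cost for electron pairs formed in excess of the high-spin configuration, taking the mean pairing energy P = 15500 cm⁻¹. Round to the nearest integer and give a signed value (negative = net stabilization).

-14220

Mn sits in group 7; removing 3 electrons leaves Mn³⁺ with 7 − 3 = 4 d electrons.
The d⁴ electrons fill as t2g^4 e_g^0.
CFSE(orbital) = 4×(-0.4Δo) + 0×(0.6Δo) = -1.6Δo; with Δo = 18575 cm⁻¹ that is -29720 cm⁻¹.
Relative to high-spin t2g^3 e_g^1 (0 paired), the low-spin configuration has 1 additional pair, contributing +1 × 15500 = +15500 cm⁻¹.
Net CFSE = -29720 + 15500 = -14220 cm⁻¹.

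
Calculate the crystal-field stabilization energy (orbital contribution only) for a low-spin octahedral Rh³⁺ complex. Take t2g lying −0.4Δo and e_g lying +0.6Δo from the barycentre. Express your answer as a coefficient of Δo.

-2.4 Δo

Rh³⁺: group 9, so d-count = 9 − 3 = 6.
Configuration: t2g^6 e_g^0.
CFSE = 6(-0.4Δo) + 0(0.6Δo) = -2.4Δo + 0.0Δo = -2.4Δo.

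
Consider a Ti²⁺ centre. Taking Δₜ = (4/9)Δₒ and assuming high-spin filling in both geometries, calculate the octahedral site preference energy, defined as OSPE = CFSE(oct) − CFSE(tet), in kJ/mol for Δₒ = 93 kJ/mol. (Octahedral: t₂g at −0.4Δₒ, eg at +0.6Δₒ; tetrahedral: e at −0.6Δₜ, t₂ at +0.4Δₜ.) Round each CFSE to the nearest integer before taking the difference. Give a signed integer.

Group 4 minus oxidation state +2 gives a d² configuration for Ti²⁺.
Octahedral (high-spin): t₂g² eg⁰, CFSE = 2(−0.4) + 0(+0.6) = -0.8Δₒ = -0.8 × 93 = -74 kJ/mol.
Tetrahedral: e² t₂⁰, CFSE = 2(−0.6) + 0(+0.4) = -1.2Δₜ = -1.2 × (4/9) × 93 = -50 kJ/mol.
OSPE = -74 − (-50) = -24 kJ/mol.

-24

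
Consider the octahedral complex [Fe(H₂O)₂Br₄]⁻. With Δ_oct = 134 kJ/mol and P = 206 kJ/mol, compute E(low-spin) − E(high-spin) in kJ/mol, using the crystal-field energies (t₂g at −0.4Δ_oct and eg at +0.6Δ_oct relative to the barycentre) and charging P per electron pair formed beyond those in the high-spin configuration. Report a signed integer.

Ligand charges: 2×(+0) from H₂O and 4×(-1) from Br⁻ sum to -4; with overall charge -1, Fe is +3.
Fe³⁺: group 8, so d-count = 8 − 3 = 5.
In the high-spin limit (t₂g³ eg²) the orbital term is 0.0Δ_oct = 0 kJ/mol, with no excess pairing.
Low-spin: t₂g⁵ eg⁰, orbital CFSE = -2.0Δ_oct = -268 kJ/mol; plus 2 excess pairs × P = +412 kJ/mol; total 144 kJ/mol.
E(LS) − E(HS) = 144 − (0) = 144 kJ/mol.

144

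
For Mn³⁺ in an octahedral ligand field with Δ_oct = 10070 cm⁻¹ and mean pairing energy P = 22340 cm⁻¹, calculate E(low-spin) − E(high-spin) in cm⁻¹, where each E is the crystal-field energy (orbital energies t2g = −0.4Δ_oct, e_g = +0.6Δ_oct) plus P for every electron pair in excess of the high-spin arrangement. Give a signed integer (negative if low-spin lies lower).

12270

Mn sits in group 7; removing 3 electrons leaves Mn³⁺ with 7 − 3 = 4 d electrons.
High-spin: t2g^3 e_g^1, CFSE = -0.6Δ_oct = -6042 cm⁻¹.
Low-spin t2g^4 e_g^0 gives -1.6Δ_oct = -16112 cm⁻¹, but forming 1 extra pair costs 1P = 22340 cm⁻¹, so E(LS) = -16112 + 22340 = 6228 cm⁻¹.
The difference is 6228 − (-6042) = 12270 cm⁻¹, so high-spin lies lower.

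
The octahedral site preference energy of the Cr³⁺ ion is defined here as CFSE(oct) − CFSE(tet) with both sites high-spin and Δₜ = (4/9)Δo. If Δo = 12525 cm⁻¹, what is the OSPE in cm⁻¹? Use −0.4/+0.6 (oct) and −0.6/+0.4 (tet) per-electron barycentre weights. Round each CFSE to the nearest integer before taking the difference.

-10577

Cr is in group 6, so Cr³⁺ is d³ (6 − 3 = 3).
Octahedral high-spin t₂g³ eg⁰: CFSE = -1.2 × 12525 = -15030 cm⁻¹.
Tetrahedral e² t₂¹ gives -0.8Δₜ = -0.8 × (4/9) × 12525 = -4453 cm⁻¹.
OSPE = CFSE(oct) − CFSE(tet) = -15030 − (-4453) = -10577 cm⁻¹.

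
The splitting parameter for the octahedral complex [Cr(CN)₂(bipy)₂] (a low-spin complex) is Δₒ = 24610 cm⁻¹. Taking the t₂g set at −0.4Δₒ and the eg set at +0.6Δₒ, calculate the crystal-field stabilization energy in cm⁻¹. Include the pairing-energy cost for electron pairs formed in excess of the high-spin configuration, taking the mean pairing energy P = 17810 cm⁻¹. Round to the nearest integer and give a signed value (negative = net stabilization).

-21566

Ligand charges: 2×(-1) from CN⁻ and 2×(+0) from bipy sum to -2; with overall charge +0, Cr is +2.
Cr²⁺: group 6, so d-count = 6 − 2 = 4.
The d⁴ electrons fill as t₂g⁴ eg⁰.
Orbital CFSE = 4(-0.4) + 0(0.6) = -1.6Δₒ = -1.6 × 24610 = -39376 cm⁻¹.
High-spin d⁴ would be t₂g³ eg¹ with 0 pairs; low-spin has 1, so 1 excess pair costs +1P = +17810 cm⁻¹.
Net CFSE = -39376 + 17810 = -21566 cm⁻¹.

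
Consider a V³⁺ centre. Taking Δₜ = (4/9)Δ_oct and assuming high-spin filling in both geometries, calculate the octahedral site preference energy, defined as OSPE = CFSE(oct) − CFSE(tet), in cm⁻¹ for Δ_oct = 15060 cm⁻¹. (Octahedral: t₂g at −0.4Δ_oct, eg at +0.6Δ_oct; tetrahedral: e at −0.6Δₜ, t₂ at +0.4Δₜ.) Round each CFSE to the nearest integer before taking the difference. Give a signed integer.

-4016

V³⁺: group 5, so d-count = 5 − 3 = 2.
Octahedral (high-spin): t2g^2 e_g^0, CFSE = 2(−0.4) + 0(+0.6) = -0.8Δ_oct = -0.8 × 15060 = -12048 cm⁻¹.
In a tetrahedral site the filling is e^2 t2^0: CFSE(tet) = -1.2Δₜ = -1.2 × (4/9)(15060) = -8032 cm⁻¹.
OSPE = CFSE(oct) − CFSE(tet) = -12048 − (-8032) = -4016 cm⁻¹.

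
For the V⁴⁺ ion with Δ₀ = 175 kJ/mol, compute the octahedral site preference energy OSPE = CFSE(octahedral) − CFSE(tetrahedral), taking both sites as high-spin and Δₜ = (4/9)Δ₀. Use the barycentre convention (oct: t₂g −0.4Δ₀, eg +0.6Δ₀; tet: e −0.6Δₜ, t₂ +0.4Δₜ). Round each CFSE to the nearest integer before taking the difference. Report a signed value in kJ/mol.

V⁴⁺: group 5, so d-count = 5 − 4 = 1.
Octahedral high-spin t₂g¹ eg⁰: CFSE = -0.4 × 175 = -70 kJ/mol.
Tetrahedral e¹ t₂⁰ gives -0.6Δₜ = -0.6 × (4/9) × 175 = -47 kJ/mol.
OSPE = -70 − (-47) = -23 kJ/mol.

-23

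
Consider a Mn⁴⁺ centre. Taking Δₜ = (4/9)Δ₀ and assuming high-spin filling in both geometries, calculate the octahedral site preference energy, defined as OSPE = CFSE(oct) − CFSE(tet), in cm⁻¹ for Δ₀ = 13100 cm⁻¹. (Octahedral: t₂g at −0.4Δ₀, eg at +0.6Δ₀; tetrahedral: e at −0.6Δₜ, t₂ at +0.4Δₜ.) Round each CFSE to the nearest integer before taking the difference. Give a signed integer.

Mn sits in group 7; removing 4 electrons leaves Mn⁴⁺ with 7 − 4 = 3 d electrons.
Octahedral (high-spin): t2g^3 e_g^0, CFSE = 3(−0.4) + 0(+0.6) = -1.2Δ₀ = -1.2 × 13100 = -15720 cm⁻¹.
Tetrahedral: e^2 t2^1, CFSE = 2(−0.6) + 1(+0.4) = -0.8Δₜ = -0.8 × (4/9) × 13100 = -4658 cm⁻¹.
Subtracting, OSPE = -15720 − (-4658) = -11062 cm⁻¹.

-11062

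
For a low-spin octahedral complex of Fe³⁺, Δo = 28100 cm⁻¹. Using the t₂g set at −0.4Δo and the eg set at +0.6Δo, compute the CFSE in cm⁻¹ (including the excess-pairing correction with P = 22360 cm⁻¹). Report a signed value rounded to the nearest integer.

-11480

Fe sits in group 8; removing 3 electrons leaves Fe³⁺ with 8 − 3 = 5 d electrons.
The d⁵ electrons fill as t₂g⁵ eg⁰.
Orbital CFSE = 5(-0.4) + 0(0.6) = -2.0Δo = -2.0 × 28100 = -56200 cm⁻¹.
Pairing penalty: 2 pairs vs 0 in the high-spin reference → 2 extra × P = 44720 cm⁻¹.
Net CFSE = -56200 + 44720 = -11480 cm⁻¹.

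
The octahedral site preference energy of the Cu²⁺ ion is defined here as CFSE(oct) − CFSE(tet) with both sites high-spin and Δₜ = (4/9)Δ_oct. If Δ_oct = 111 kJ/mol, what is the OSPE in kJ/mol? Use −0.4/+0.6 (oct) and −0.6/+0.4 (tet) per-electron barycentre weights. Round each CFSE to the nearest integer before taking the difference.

Cu sits in group 11; removing 2 electrons leaves Cu²⁺ with 11 − 2 = 9 d electrons.
Octahedral (high-spin): t₂g⁶ eg³, CFSE = 6(−0.4) + 3(+0.6) = -0.6Δ_oct = -0.6 × 111 = -67 kJ/mol.
In a tetrahedral site the filling is e⁴ t₂⁵: CFSE(tet) = -0.4Δₜ = -0.4 × (4/9)(111) = -20 kJ/mol.
OSPE = -67 − (-20) = -47 kJ/mol.

-47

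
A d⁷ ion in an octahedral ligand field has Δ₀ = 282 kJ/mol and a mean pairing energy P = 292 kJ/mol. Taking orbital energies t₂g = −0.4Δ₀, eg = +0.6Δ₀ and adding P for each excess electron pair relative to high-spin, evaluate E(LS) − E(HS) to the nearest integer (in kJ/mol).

10

High-spin d⁷ fills as t₂g⁵ eg² with CFSE 5(−0.4) + 2(+0.6) = -0.8Δ₀ = -226 kJ/mol.
Low-spin: t₂g⁶ eg¹, orbital CFSE = -1.8Δ₀ = -508 kJ/mol; plus 1 excess pair × P = +292 kJ/mol; total -216 kJ/mol.
The difference is -216 − (-226) = 10 kJ/mol, so high-spin lies lower.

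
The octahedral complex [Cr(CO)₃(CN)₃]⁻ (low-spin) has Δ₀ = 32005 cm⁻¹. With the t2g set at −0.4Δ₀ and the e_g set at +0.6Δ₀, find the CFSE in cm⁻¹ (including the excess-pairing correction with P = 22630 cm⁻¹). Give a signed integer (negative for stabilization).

Ligand charges: 3×(+0) from CO and 3×(-1) from CN⁻ sum to -3; with overall charge -1, Cr is +2.
Cr is in group 6, so Cr²⁺ is d⁴ (6 − 2 = 4).
Configuration: t2g^4 e_g^0.
CFSE(orbital) = 4×(-0.4Δ₀) + 0×(0.6Δ₀) = -1.6Δ₀; with Δ₀ = 32005 cm⁻¹ that is -51208 cm⁻¹.
Relative to high-spin t2g^3 e_g^1 (0 paired), the low-spin configuration has 1 additional pair, contributing +1 × 22630 = +22630 cm⁻¹.
Combining: -51208 + 22630 = -28578 cm⁻¹.

-28578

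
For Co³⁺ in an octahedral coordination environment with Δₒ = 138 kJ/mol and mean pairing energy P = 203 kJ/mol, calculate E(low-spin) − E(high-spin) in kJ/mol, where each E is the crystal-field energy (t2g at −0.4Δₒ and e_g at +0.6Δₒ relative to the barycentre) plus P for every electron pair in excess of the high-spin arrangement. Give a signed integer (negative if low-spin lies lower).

Group 9 minus oxidation state +3 gives a d⁶ configuration for Co³⁺.
High-spin d⁶ fills as t2g^4 e_g^2 with CFSE 4(−0.4) + 2(+0.6) = -0.4Δₒ = -55 kJ/mol.
For low-spin the configuration is t2g^6 e_g^0: orbital energy -2.4 × 138 = -331 kJ/mol, and 2 additional pairs relative to high-spin add 406 kJ/mol, giving 75 kJ/mol.
Thus E(LS) − E(HS) = 130 kJ/mol.

130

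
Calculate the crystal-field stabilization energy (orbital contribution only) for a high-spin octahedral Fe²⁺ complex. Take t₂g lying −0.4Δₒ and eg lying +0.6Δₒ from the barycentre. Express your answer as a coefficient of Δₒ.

-0.4 Δₒ

Group 8 minus oxidation state +2 gives a d⁶ configuration for Fe²⁺.
Configuration: t₂g⁴ eg².
CFSE = 4(-0.4Δₒ) + 2(0.6Δₒ) = -1.6Δₒ + 1.2Δₒ = -0.4Δₒ.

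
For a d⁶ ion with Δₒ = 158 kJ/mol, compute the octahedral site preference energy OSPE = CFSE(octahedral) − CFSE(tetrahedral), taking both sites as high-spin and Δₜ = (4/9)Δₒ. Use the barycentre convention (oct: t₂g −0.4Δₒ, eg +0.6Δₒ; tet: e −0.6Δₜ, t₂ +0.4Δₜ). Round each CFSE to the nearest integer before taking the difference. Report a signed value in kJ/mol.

Octahedral (high-spin): t₂g⁴ eg², CFSE = 4(−0.4) + 2(+0.6) = -0.4Δₒ = -0.4 × 158 = -63 kJ/mol.
Tetrahedral: e³ t₂³, CFSE = 3(−0.6) + 3(+0.4) = -0.6Δₜ = -0.6 × (4/9) × 158 = -42 kJ/mol.
OSPE = CFSE(oct) − CFSE(tet) = -63 − (-42) = -21 kJ/mol.

-21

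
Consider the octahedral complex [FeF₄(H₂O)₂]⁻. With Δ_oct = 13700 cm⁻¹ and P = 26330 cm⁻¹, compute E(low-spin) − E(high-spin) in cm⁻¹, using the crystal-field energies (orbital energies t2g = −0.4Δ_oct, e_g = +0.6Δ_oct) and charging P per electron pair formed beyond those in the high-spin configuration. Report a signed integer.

25260

Ligand charges: 4×(-1) from F⁻ and 2×(+0) from H₂O sum to -4; with overall charge -1, Fe is +3.
Fe sits in group 8; removing 3 electrons leaves Fe³⁺ with 8 − 3 = 5 d electrons.
High-spin: t2g^3 e_g^2, CFSE = 0.0Δ_oct = 0 cm⁻¹.
Low-spin: t2g^5 e_g^0, orbital CFSE = -2.0Δ_oct = -27400 cm⁻¹; plus 2 excess pairs × P = +52660 cm⁻¹; total 25260 cm⁻¹.
The difference is 25260 − (0) = 25260 cm⁻¹, so high-spin lies lower.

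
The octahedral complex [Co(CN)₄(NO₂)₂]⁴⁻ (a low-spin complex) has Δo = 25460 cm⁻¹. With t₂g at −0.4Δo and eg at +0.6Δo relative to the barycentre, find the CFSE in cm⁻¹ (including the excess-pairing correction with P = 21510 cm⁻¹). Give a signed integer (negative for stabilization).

-24318

Ligand charges: 4×(-1) from CN⁻ and 2×(-1) from NO₂⁻ sum to -6; with overall charge -4, Co is +2.
Co is in group 9, so Co²⁺ is d⁷ (9 − 2 = 7).
Electron filling gives t₂g⁶ eg¹.
The orbital stabilization is -1.8Δo = -1.8 × 25460 = -45828 cm⁻¹.
Relative to high-spin t₂g⁵ eg² (2 paired), the low-spin configuration has 1 additional pair, contributing +1 × 21510 = +21510 cm⁻¹.
Overall CFSE = -45828 + 21510 = -24318 cm⁻¹.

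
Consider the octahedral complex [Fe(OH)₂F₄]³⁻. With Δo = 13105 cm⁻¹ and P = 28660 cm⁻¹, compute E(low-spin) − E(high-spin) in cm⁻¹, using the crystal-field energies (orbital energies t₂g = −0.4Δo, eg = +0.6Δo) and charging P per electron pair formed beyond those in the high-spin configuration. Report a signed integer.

31110

Ligand charges: 2×(-1) from OH⁻ and 4×(-1) from F⁻ sum to -6; with overall charge -3, Fe is +3.
Fe is in group 8, so Fe³⁺ is d⁵ (8 − 3 = 5).
High-spin d⁵ fills as t₂g³ eg² with CFSE 3(−0.4) + 2(+0.6) = 0.0Δo = 0 cm⁻¹.
Low-spin: t₂g⁵ eg⁰, orbital CFSE = -2.0Δo = -26210 cm⁻¹; plus 2 excess pairs × P = +57320 cm⁻¹; total 31110 cm⁻¹.
E(LS) − E(HS) = 31110 − (0) = 31110 cm⁻¹.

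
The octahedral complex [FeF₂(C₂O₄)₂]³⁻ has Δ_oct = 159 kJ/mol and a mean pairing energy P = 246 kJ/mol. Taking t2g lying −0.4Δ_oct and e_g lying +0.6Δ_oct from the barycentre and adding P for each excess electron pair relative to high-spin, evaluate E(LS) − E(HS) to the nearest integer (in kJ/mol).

Ligand charges: 2×(-1) from F⁻ and 2×(-2) from C₂O₄²⁻ sum to -6; with overall charge -3, Fe is +3.
Fe sits in group 8; removing 3 electrons leaves Fe³⁺ with 8 − 3 = 5 d electrons.
High-spin d⁵ fills as t2g^3 e_g^2 with CFSE 3(−0.4) + 2(+0.6) = 0.0Δ_oct = 0 kJ/mol.
For low-spin the configuration is t2g^5 e_g^0: orbital energy -2.0 × 159 = -318 kJ/mol, and 2 additional pairs relative to high-spin add 492 kJ/mol, giving 174 kJ/mol.
Thus E(LS) − E(HS) = 174 kJ/mol.

174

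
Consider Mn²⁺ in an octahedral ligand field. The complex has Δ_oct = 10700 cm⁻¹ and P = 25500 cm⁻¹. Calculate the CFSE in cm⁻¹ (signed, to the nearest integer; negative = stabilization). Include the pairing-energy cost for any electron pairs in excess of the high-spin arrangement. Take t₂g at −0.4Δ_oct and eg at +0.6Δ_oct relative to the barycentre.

Mn²⁺: group 7, so d-count = 7 − 2 = 5.
Since Δ_oct = 10700 cm⁻¹ < P = 25500 cm⁻¹, the complex adopts the high-spin configuration.
That gives t₂g³ eg².
Orbital CFSE = 0.0Δ_oct = 0.0 × 10700 = 0 cm⁻¹.
High-spin has no excess pairs, so no pairing correction applies.

0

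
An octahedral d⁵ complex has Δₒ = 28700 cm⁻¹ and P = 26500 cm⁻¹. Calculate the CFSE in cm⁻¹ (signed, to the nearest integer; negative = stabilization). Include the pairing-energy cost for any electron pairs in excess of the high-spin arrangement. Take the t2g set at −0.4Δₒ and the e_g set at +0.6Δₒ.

With Δₒ > P the complex is low-spin.
Configuration: t2g^5 e_g^0.
Orbital CFSE = -2.0Δₒ = -2.0 × 28700 = -57400 cm⁻¹.
Excess pairs vs high-spin: 2 − 0 = 2; pairing cost = +53000 cm⁻¹.
Net CFSE = -57400 + 53000 = -4400 cm⁻¹.

-4400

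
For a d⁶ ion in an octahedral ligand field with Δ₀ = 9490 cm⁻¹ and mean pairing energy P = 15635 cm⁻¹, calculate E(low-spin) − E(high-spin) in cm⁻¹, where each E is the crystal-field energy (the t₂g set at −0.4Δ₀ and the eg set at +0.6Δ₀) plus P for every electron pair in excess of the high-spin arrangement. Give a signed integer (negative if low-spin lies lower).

12290

In the high-spin limit (t₂g⁴ eg²) the orbital term is -0.4Δ₀ = -3796 cm⁻¹, with no excess pairing.
For low-spin the configuration is t₂g⁶ eg⁰: orbital energy -2.4 × 9490 = -22776 cm⁻¹, and 2 additional pairs relative to high-spin add 31270 cm⁻¹, giving 8494 cm⁻¹.
The difference is 8494 − (-3796) = 12290 cm⁻¹, so high-spin lies lower.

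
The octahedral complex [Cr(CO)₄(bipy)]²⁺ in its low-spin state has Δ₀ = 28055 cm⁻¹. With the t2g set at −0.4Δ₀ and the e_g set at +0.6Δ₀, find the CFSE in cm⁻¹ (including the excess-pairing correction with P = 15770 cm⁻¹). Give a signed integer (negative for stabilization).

Ligand charges: 4×(+0) from CO and 1×(+0) from bipy sum to +0; with overall charge +2, Cr is +2.
Cr²⁺: group 6, so d-count = 6 − 2 = 4.
The d⁴ electrons fill as t2g^4 e_g^0.
The orbital stabilization is -1.6Δ₀ = -1.6 × 28055 = -44888 cm⁻¹.
High-spin d⁴ would be t2g^3 e_g^1 with 0 pairs; low-spin has 1, so 1 excess pair costs +1P = +15770 cm⁻¹.
Combining: -44888 + 15770 = -29118 cm⁻¹.

-29118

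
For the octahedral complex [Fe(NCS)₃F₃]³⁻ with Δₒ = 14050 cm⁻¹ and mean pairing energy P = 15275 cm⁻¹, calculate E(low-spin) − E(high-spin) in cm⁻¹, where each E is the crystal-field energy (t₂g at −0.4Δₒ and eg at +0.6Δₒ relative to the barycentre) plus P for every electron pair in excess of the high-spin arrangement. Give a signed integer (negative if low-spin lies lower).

Ligand charges: 3×(-1) from NCS⁻ and 3×(-1) from F⁻ sum to -6; with overall charge -3, Fe is +3.
Fe sits in group 8; removing 3 electrons leaves Fe³⁺ with 8 − 3 = 5 d electrons.
In the high-spin limit (t₂g³ eg²) the orbital term is 0.0Δₒ = 0 cm⁻¹, with no excess pairing.
Low-spin: t₂g⁵ eg⁰, orbital CFSE = -2.0Δₒ = -28100 cm⁻¹; plus 2 excess pairs × P = +30550 cm⁻¹; total 2450 cm⁻¹.
Thus E(LS) − E(HS) = 2450 cm⁻¹.

2450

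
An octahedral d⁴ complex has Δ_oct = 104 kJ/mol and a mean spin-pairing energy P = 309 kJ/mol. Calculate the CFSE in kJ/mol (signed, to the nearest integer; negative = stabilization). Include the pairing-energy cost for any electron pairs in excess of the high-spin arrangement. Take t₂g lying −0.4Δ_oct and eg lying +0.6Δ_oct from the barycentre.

-62

Since Δ_oct = 104 kJ/mol < P = 309 kJ/mol, the complex adopts the high-spin configuration.
Configuration: t₂g³ eg¹.
Orbital CFSE = -0.6Δ_oct = -0.6 × 104 = -62 kJ/mol.
High-spin has no excess pairs, so no pairing correction applies.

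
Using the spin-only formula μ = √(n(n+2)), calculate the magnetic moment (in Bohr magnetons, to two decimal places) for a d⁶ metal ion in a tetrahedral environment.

Tetrahedral splitting is small, so the complex is high-spin.
Configuration: e³ t₂³ → 4 unpaired electrons.
μ(spin-only) = √[4(4+2)] = √24 ≈ 4.90 Bohr magnetons.

4.90 Bohr magnetons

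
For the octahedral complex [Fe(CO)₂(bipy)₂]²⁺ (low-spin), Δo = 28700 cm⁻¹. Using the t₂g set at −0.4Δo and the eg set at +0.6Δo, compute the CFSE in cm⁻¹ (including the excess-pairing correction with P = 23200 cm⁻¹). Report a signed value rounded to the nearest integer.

-22480

Ligand charges: 2×(+0) from CO and 2×(+0) from bipy sum to +0; with overall charge +2, Fe is +2.
Group 8 minus oxidation state +2 gives a d⁶ configuration for Fe²⁺.
The d⁶ electrons fill as t₂g⁶ eg⁰.
CFSE(orbital) = 6×(-0.4Δo) + 0×(0.6Δo) = -2.4Δo; with Δo = 28700 cm⁻¹ that is -68880 cm⁻¹.
Pairing penalty: 3 pairs vs 1 in the high-spin reference → 2 extra × P = 46400 cm⁻¹.
Combining: -68880 + 46400 = -22480 cm⁻¹.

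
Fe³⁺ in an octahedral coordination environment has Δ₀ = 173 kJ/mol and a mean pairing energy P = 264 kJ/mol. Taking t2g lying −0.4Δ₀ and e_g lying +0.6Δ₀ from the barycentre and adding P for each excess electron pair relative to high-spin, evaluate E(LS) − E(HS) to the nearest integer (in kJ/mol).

182

Fe is in group 8, so Fe³⁺ is d⁵ (8 − 3 = 5).
High-spin: t2g^3 e_g^2, CFSE = 0.0Δ₀ = 0 kJ/mol.
For low-spin the configuration is t2g^5 e_g^0: orbital energy -2.0 × 173 = -346 kJ/mol, and 2 additional pairs relative to high-spin add 528 kJ/mol, giving 182 kJ/mol.
The difference is 182 − (0) = 182 kJ/mol, so high-spin lies lower.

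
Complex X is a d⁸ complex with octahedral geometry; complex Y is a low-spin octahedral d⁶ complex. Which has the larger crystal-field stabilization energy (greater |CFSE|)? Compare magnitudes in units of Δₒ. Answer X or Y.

Y

X: t2g^6 e_g^2, CFSE = -1.2Δₒ.
Y: t₂g⁶ eg⁰, CFSE = -2.4Δₒ.
So Y has the larger |CFSE|.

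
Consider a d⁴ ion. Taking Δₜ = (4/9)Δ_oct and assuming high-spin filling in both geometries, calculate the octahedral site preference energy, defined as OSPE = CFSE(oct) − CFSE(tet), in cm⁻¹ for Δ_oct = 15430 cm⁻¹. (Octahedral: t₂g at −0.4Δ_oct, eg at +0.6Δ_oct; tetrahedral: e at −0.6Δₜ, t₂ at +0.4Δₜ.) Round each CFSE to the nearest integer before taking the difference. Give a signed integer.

-6515

Octahedral (high-spin): t₂g³ eg¹, CFSE = 3(−0.4) + 1(+0.6) = -0.6Δ_oct = -0.6 × 15430 = -9258 cm⁻¹.
In a tetrahedral site the filling is e² t₂²: CFSE(tet) = -0.4Δₜ = -0.4 × (4/9)(15430) = -2743 cm⁻¹.
Subtracting, OSPE = -9258 − (-2743) = -6515 cm⁻¹.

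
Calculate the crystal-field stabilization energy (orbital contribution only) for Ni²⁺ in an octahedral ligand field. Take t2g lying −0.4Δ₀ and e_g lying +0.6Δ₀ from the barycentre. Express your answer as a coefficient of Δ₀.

-1.2 Δ₀

Ni²⁺: group 10, so d-count = 10 − 2 = 8.
Configuration: t2g^6 e_g^2.
CFSE = 6(-0.4Δ₀) + 2(0.6Δ₀) = -2.4Δ₀ + 1.2Δ₀ = -1.2Δ₀.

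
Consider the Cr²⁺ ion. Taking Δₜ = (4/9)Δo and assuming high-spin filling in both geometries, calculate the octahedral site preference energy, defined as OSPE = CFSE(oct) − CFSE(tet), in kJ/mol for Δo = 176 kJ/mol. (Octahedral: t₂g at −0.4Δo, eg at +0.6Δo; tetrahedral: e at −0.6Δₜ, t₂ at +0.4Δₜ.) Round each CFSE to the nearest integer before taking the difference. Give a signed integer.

-75

Cr sits in group 6; removing 2 electrons leaves Cr²⁺ with 6 − 2 = 4 d electrons.
Octahedral (high-spin): t2g^3 e_g^1, CFSE = 3(−0.4) + 1(+0.6) = -0.6Δo = -0.6 × 176 = -106 kJ/mol.
Tetrahedral e^2 t2^2 gives -0.4Δₜ = -0.4 × (4/9) × 176 = -31 kJ/mol.
OSPE = -106 − (-31) = -75 kJ/mol.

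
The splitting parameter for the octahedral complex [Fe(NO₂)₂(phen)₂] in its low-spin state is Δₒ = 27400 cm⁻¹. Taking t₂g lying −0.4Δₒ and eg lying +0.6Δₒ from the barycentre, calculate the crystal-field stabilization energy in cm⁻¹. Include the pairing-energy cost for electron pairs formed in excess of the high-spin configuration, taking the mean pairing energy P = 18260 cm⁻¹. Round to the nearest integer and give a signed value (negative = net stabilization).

-29240

Ligand charges: 2×(-1) from NO₂⁻ and 2×(+0) from phen sum to -2; with overall charge +0, Fe is +2.
Fe is in group 8, so Fe²⁺ is d⁶ (8 − 2 = 6).
Electron filling gives t₂g⁶ eg⁰.
Orbital CFSE = 6(-0.4) + 0(0.6) = -2.4Δₒ = -2.4 × 27400 = -65760 cm⁻¹.
High-spin d⁶ would be t₂g⁴ eg² with 1 pair; low-spin has 3, so 2 excess pairs cost +2P = +36520 cm⁻¹.
Net CFSE = -65760 + 36520 = -29240 cm⁻¹.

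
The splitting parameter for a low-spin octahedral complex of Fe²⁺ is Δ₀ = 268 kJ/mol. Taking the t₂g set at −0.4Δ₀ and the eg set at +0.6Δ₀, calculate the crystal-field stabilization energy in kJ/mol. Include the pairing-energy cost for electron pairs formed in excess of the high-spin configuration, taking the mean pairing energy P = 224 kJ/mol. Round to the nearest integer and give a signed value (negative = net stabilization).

-195

Group 8 minus oxidation state +2 gives a d⁶ configuration for Fe²⁺.
Electron filling gives t₂g⁶ eg⁰.
Orbital CFSE = 6(-0.4) + 0(0.6) = -2.4Δ₀ = -2.4 × 268 = -643 kJ/mol.
Pairing penalty: 3 pairs vs 1 in the high-spin reference → 2 extra × P = 448 kJ/mol.
Combining: -643 + 448 = -195 kJ/mol.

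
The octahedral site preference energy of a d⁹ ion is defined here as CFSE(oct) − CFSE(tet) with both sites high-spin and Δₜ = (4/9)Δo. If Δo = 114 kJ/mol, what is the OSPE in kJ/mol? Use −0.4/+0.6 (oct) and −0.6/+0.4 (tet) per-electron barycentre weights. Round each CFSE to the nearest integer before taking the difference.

Octahedral high-spin t2g^6 e_g^3: CFSE = -0.6 × 114 = -68 kJ/mol.
Tetrahedral: e^4 t2^5, CFSE = 4(−0.6) + 5(+0.4) = -0.4Δₜ = -0.4 × (4/9) × 114 = -20 kJ/mol.
OSPE = CFSE(oct) − CFSE(tet) = -68 − (-20) = -48 kJ/mol.

-48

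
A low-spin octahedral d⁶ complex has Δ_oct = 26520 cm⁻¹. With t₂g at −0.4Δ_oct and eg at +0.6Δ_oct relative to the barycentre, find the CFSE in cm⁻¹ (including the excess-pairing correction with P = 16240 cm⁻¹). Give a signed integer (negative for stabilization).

-31168

Electron filling gives t₂g⁶ eg⁰.
Orbital CFSE = 6(-0.4) + 0(0.6) = -2.4Δ_oct = -2.4 × 26520 = -63648 cm⁻¹.
High-spin d⁶ would be t₂g⁴ eg² with 1 pair; low-spin has 3, so 2 excess pairs cost +2P = +32480 cm⁻¹.
Net CFSE = -63648 + 32480 = -31168 cm⁻¹.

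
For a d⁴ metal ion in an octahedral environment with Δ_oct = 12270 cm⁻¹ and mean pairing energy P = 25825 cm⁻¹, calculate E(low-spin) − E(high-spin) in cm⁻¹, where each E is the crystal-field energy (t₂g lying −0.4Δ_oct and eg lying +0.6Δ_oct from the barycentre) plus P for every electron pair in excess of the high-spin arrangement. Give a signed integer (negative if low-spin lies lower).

13555

High-spin: t₂g³ eg¹, CFSE = -0.6Δ_oct = -7362 cm⁻¹.
For low-spin the configuration is t₂g⁴ eg⁰: orbital energy -1.6 × 12270 = -19632 cm⁻¹, and 1 additional pair relative to high-spin adds 25825 cm⁻¹, giving 6193 cm⁻¹.
E(LS) − E(HS) = 6193 − (-7362) = 13555 cm⁻¹.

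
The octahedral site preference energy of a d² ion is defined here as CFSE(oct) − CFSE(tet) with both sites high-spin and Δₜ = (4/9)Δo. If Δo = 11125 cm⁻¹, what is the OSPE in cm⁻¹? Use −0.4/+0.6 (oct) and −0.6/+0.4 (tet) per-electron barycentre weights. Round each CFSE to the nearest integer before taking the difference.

Octahedral high-spin t2g^2 e_g^0: CFSE = -0.8 × 11125 = -8900 cm⁻¹.
Tetrahedral: e^2 t2^0, CFSE = 2(−0.6) + 0(+0.4) = -1.2Δₜ = -1.2 × (4/9) × 11125 = -5933 cm⁻¹.
OSPE = -8900 − (-5933) = -2967 cm⁻¹.

-2967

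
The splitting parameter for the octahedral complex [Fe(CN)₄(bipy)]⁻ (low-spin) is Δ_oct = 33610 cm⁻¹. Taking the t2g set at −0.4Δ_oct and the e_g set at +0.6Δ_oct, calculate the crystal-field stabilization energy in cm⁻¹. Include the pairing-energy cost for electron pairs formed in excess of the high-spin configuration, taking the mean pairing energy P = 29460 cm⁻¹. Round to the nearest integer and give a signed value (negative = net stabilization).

-8300

Ligand charges: 4×(-1) from CN⁻ and 1×(+0) from bipy sum to -4; with overall charge -1, Fe is +3.
Fe³⁺: group 8, so d-count = 8 − 3 = 5.
Configuration: t2g^5 e_g^0.
Orbital CFSE = 5(-0.4) + 0(0.6) = -2.0Δ_oct = -2.0 × 33610 = -67220 cm⁻¹.
High-spin d⁵ would be t2g^3 e_g^2 with 0 pairs; low-spin has 2, so 2 excess pairs cost +2P = +58920 cm⁻¹.
Overall CFSE = -67220 + 58920 = -8300 cm⁻¹.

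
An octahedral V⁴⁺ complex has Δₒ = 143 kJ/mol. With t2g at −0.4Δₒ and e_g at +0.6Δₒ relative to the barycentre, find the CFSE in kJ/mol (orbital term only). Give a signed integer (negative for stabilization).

-57

V⁴⁺: group 5, so d-count = 5 − 4 = 1.
For octahedral d¹ the high- and low-spin configurations coincide.
The d¹ electrons fill as t2g^1 e_g^0.
The orbital stabilization is -0.4Δₒ = -0.4 × 143 = -57 kJ/mol.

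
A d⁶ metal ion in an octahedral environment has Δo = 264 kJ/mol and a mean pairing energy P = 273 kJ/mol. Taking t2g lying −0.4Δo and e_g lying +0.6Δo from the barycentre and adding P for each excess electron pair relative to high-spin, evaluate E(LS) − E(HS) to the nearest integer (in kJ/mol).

High-spin d⁶ fills as t2g^4 e_g^2 with CFSE 4(−0.4) + 2(+0.6) = -0.4Δo = -106 kJ/mol.
For low-spin the configuration is t2g^6 e_g^0: orbital energy -2.4 × 264 = -634 kJ/mol, and 2 additional pairs relative to high-spin add 546 kJ/mol, giving -88 kJ/mol.
Thus E(LS) − E(HS) = 18 kJ/mol.

18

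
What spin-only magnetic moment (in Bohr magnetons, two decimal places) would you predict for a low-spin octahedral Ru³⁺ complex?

Ru³⁺: group 8, so d-count = 8 − 3 = 5.
Configuration: t2g^5 e_g^0 → 1 unpaired electron.
μ(spin-only) = √[1(1+2)] = √3 ≈ 1.73 Bohr magnetons.

1.73 Bohr magnetons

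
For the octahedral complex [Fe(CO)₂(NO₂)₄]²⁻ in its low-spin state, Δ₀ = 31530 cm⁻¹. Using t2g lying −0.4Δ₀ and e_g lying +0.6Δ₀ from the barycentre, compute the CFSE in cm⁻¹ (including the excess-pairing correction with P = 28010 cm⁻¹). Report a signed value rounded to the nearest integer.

Ligand charges: 2×(+0) from CO and 4×(-1) from NO₂⁻ sum to -4; with overall charge -2, Fe is +2.
Group 8 minus oxidation state +2 gives a d⁶ configuration for Fe²⁺.
Configuration: t2g^6 e_g^0.
The orbital stabilization is -2.4Δ₀ = -2.4 × 31530 = -75672 cm⁻¹.
Relative to high-spin t2g^4 e_g^2 (1 paired), the low-spin configuration has 2 additional pairs, contributing +2 × 28010 = +56020 cm⁻¹.
Combining: -75672 + 56020 = -19652 cm⁻¹.

-19652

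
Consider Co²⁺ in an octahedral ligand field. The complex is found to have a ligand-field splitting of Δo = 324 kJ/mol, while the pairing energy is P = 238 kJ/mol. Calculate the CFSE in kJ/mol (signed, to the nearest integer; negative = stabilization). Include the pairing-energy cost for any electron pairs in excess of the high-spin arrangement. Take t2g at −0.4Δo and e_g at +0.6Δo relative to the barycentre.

Group 9 minus oxidation state +2 gives a d⁷ configuration for Co²⁺.
Δo > P, so pairing is preferred: the ground state is low-spin.
Filling d⁷ accordingly: t2g^6 e_g^1.
Orbital CFSE = -1.8Δo = -1.8 × 324 = -583 kJ/mol.
Excess pairs vs high-spin: 3 − 2 = 1; pairing cost = +238 kJ/mol.
Net CFSE = -583 + 238 = -345 kJ/mol.

-345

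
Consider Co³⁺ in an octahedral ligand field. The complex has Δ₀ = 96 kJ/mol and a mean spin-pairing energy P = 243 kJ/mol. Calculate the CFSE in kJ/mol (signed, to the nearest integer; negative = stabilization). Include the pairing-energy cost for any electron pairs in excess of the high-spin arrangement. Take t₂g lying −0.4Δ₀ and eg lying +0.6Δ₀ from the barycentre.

Co sits in group 9; removing 3 electrons leaves Co³⁺ with 9 − 3 = 6 d electrons.
Since Δ₀ = 96 kJ/mol < P = 243 kJ/mol, the complex adopts the high-spin configuration.
Configuration: t₂g⁴ eg².
Orbital CFSE = -0.4Δ₀ = -0.4 × 96 = -38 kJ/mol.
High-spin has no excess pairs, so no pairing correction applies.

-38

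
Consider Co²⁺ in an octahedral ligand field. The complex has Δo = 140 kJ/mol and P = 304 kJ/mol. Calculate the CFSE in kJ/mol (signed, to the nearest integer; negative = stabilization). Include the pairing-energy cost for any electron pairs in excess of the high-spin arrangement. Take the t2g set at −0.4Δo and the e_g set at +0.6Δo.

-112

Group 9 minus oxidation state +2 gives a d⁷ configuration for Co²⁺.
With Δo < P the complex is high-spin.
Configuration: t2g^5 e_g^2.
Orbital CFSE = -0.8Δo = -0.8 × 140 = -112 kJ/mol.
High-spin has no excess pairs, so no pairing correction applies.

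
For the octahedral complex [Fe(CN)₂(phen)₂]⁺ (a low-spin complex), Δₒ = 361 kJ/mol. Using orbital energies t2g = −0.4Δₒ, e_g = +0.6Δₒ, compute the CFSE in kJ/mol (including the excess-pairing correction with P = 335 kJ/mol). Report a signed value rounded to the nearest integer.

Ligand charges: 2×(-1) from CN⁻ and 2×(+0) from phen sum to -2; with overall charge +1, Fe is +3.
Fe is in group 8, so Fe³⁺ is d⁵ (8 − 3 = 5).
Electron filling gives t2g^5 e_g^0.
Orbital CFSE = 5(-0.4) + 0(0.6) = -2.0Δₒ = -2.0 × 361 = -722 kJ/mol.
Relative to high-spin t2g^3 e_g^2 (0 paired), the low-spin configuration has 2 additional pairs, contributing +2 × 335 = +670 kJ/mol.
Combining: -722 + 670 = -52 kJ/mol.

-52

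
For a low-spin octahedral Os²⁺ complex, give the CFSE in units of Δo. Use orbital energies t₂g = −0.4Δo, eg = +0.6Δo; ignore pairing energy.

Os is in group 8, so Os²⁺ is d⁶ (8 − 2 = 6).
Configuration: t₂g⁶ eg⁰.
CFSE = 6(-0.4Δo) + 0(0.6Δo) = -2.4Δo + 0.0Δo = -2.4Δo.

-2.4 Δo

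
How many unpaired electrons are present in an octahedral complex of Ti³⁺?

1

Group 4 minus oxidation state +3 gives a d¹ configuration for Ti³⁺.
Configuration: t₂g¹ eg⁰, giving 1 unpaired electron.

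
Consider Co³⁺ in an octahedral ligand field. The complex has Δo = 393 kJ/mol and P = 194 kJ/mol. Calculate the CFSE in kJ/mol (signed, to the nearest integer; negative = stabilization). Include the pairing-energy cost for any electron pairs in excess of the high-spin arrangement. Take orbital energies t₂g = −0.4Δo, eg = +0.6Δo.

Co sits in group 9; removing 3 electrons leaves Co³⁺ with 9 − 3 = 6 d electrons.
With Δo > P the complex is low-spin.
Filling d⁶ accordingly: t₂g⁶ eg⁰.
Orbital CFSE = -2.4Δo = -2.4 × 393 = -943 kJ/mol.
Excess pairs vs high-spin: 3 − 1 = 2; pairing cost = +388 kJ/mol.
Net CFSE = -943 + 388 = -555 kJ/mol.

-555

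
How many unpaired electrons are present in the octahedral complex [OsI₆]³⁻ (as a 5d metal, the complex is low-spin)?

1

Each I⁻ contributes -1; 6 × (-1) = -6. With overall charge -3, Os is in the +3 oxidation state.
Os³⁺: group 8, so d-count = 8 − 3 = 5.
Configuration: t2g^5 e_g^0, giving 1 unpaired electron.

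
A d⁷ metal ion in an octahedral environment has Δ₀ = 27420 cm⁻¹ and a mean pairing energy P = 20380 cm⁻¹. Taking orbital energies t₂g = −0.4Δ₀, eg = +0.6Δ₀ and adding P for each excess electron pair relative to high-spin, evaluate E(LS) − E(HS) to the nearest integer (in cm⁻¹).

In the high-spin limit (t₂g⁵ eg²) the orbital term is -0.8Δ₀ = -21936 cm⁻¹, with no excess pairing.
Low-spin: t₂g⁶ eg¹, orbital CFSE = -1.8Δ₀ = -49356 cm⁻¹; plus 1 excess pair × P = +20380 cm⁻¹; total -28976 cm⁻¹.
The difference is -28976 − (-21936) = -7040 cm⁻¹, so low-spin lies lower.

-7040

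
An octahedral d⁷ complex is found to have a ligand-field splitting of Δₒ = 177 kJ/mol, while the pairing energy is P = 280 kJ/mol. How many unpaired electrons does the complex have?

3

Δₒ < P, so pairing is avoided: the ground state is high-spin.
That gives t2g^5 e_g^2.
Unpaired electrons: 3.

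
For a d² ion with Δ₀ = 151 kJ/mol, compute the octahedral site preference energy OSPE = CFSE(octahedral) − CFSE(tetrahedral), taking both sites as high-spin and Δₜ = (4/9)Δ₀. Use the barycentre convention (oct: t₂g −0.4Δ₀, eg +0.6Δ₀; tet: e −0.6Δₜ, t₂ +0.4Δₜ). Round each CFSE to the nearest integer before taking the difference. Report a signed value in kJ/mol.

-40

In an octahedral site d² (HS) is t₂g² eg⁰, giving CFSE(oct) = -0.8Δ₀ = -121 kJ/mol.
In a tetrahedral site the filling is e² t₂⁰: CFSE(tet) = -1.2Δₜ = -1.2 × (4/9)(151) = -81 kJ/mol.
Subtracting, OSPE = -121 − (-81) = -40 kJ/mol.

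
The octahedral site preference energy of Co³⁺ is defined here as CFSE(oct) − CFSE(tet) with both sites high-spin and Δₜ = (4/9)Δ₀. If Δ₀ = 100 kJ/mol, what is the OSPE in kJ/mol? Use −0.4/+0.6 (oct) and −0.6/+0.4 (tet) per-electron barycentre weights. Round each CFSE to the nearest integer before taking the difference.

Co³⁺: group 9, so d-count = 9 − 3 = 6.
In an octahedral site d⁶ (HS) is t2g^4 e_g^2, giving CFSE(oct) = -0.4Δ₀ = -40 kJ/mol.
In a tetrahedral site the filling is e^3 t2^3: CFSE(tet) = -0.6Δₜ = -0.6 × (4/9)(100) = -27 kJ/mol.
OSPE = -40 − (-27) = -13 kJ/mol.

-13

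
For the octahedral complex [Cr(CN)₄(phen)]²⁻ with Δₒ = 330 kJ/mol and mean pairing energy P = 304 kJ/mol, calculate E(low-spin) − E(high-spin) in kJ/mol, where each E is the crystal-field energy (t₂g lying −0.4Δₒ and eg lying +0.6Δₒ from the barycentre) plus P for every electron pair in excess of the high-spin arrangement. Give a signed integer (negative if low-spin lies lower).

Ligand charges: 4×(-1) from CN⁻ and 1×(+0) from phen sum to -4; with overall charge -2, Cr is +2.
Cr²⁺: group 6, so d-count = 6 − 2 = 4.
In the high-spin limit (t₂g³ eg¹) the orbital term is -0.6Δₒ = -198 kJ/mol, with no excess pairing.
For low-spin the configuration is t₂g⁴ eg⁰: orbital energy -1.6 × 330 = -528 kJ/mol, and 1 additional pair relative to high-spin adds 304 kJ/mol, giving -224 kJ/mol.
Thus E(LS) − E(HS) = -26 kJ/mol.

-26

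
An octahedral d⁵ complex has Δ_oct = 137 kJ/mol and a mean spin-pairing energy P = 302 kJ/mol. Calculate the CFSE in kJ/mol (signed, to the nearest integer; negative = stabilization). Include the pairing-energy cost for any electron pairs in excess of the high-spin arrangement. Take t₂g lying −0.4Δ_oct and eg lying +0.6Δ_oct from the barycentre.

0

With Δ_oct < P the complex is high-spin.
That gives t₂g³ eg².
Orbital CFSE = 0.0Δ_oct = 0.0 × 137 = 0 kJ/mol.
High-spin has no excess pairs, so no pairing correction applies.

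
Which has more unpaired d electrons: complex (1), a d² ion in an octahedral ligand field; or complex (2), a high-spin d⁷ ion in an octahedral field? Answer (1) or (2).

(1): t₂g² eg⁰ → 2 unpaired.
(2): t2g^5 e_g^2 → 3 unpaired.
So (2) has more unpaired electrons.

(2)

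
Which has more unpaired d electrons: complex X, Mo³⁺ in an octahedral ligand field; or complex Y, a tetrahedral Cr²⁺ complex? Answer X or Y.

Y

X: Mo is in group 6, so Mo³⁺ is d³ (6 − 3 = 3); For octahedral d³ the high- and low-spin configurations coincide; t2g^3 e_g^0 → 3 unpaired.
Y: Cr²⁺: group 6, so d-count = 6 − 2 = 4; Tetrahedral splitting is small, so the complex is high-spin; e² t₂² → 4 unpaired.
So Y has more unpaired electrons.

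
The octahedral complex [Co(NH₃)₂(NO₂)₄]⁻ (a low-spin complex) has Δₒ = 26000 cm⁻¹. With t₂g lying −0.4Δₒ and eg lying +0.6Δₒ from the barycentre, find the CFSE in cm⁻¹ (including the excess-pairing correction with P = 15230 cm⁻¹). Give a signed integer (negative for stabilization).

-31940

Ligand charges: 2×(+0) from NH₃ and 4×(-1) from NO₂⁻ sum to -4; with overall charge -1, Co is +3.
Co³⁺: group 9, so d-count = 9 − 3 = 6.
The d⁶ electrons fill as t₂g⁶ eg⁰.
Orbital CFSE = 6(-0.4) + 0(0.6) = -2.4Δₒ = -2.4 × 26000 = -62400 cm⁻¹.
Pairing penalty: 3 pairs vs 1 in the high-spin reference → 2 extra × P = 30460 cm⁻¹.
Overall CFSE = -62400 + 30460 = -31940 cm⁻¹.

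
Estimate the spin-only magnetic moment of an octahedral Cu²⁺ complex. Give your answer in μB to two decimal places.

1.73 μB

Cu sits in group 11; removing 2 electrons leaves Cu²⁺ with 11 − 2 = 9 d electrons.
Configuration: t₂g⁶ eg³ → 1 unpaired electron.
μ(spin-only) = √[1(1+2)] = √3 ≈ 1.73 μB.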